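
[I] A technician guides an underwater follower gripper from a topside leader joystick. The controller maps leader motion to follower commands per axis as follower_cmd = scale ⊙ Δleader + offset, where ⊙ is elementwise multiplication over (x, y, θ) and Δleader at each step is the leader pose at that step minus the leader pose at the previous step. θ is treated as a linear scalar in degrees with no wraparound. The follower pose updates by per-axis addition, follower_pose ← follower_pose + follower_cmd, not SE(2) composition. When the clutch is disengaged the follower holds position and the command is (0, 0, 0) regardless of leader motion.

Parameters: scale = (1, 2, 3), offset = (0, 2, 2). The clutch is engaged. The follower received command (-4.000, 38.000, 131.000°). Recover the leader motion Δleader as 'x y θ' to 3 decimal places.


axis x: (-4.000 − 0) / (1) = -4.000
axis y: (38.000 − 2) / (2) = 18.000
axis θ: (131.000 − 2) / (3) = 43.000

-4.000 18.000 43.000


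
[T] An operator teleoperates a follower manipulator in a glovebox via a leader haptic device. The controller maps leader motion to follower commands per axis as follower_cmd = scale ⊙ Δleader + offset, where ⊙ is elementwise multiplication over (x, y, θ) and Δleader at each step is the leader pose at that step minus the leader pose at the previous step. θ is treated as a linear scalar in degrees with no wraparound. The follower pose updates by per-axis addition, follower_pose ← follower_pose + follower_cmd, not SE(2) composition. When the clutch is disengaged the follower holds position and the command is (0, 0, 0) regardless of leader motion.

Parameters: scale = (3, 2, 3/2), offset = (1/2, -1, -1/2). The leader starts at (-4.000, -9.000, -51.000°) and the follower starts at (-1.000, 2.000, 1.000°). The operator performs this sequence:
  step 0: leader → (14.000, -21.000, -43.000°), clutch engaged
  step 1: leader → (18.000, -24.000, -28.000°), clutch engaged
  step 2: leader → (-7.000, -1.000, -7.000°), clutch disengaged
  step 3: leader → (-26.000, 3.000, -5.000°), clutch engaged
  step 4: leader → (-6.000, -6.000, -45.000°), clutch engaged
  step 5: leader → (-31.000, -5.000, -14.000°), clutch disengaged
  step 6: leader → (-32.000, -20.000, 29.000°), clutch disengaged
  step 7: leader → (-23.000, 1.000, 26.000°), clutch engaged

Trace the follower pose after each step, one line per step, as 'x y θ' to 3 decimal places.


step 0: Δleader=(18.000, -12.000, 8.000°), engaged; cmd=(54.500, -25.000, 11.500°) → follower=(53.500, -23.000, 12.500°)
step 1: Δleader=(4.000, -3.000, 15.000°), engaged; cmd=(12.500, -7.000, 22.000°) → follower=(66.000, -30.000, 34.500°)
step 2: Δleader=(-25.000, 23.000, 21.000°), disengaged; cmd=(0,0,0) → follower holds at (66.000, -30.000, 34.500°)
step 3: Δleader=(-19.000, 4.000, 2.000°), engaged; cmd=(-56.500, 7.000, 2.500°) → follower=(9.500, -23.000, 37.000°)
step 4: Δleader=(20.000, -9.000, -40.000°), engaged; cmd=(60.500, -19.000, -60.500°) → follower=(70.000, -42.000, -23.500°)
step 5: Δleader=(-25.000, 1.000, 31.000°), disengaged; cmd=(0,0,0) → follower holds at (70.000, -42.000, -23.500°)
step 6: Δleader=(-1.000, -15.000, 43.000°), disengaged; cmd=(0,0,0) → follower holds at (70.000, -42.000, -23.500°)
step 7: Δleader=(9.000, 21.000, -3.000°), engaged; cmd=(27.500, 41.000, -5.000°) → follower=(97.500, -1.000, -28.500°)

53.500 -23.000 12.500
66.000 -30.000 34.500
66.000 -30.000 34.500
9.500 -23.000 37.000
70.000 -42.000 -23.500
70.000 -42.000 -23.500
70.000 -42.000 -23.500
97.500 -1.000 -28.500


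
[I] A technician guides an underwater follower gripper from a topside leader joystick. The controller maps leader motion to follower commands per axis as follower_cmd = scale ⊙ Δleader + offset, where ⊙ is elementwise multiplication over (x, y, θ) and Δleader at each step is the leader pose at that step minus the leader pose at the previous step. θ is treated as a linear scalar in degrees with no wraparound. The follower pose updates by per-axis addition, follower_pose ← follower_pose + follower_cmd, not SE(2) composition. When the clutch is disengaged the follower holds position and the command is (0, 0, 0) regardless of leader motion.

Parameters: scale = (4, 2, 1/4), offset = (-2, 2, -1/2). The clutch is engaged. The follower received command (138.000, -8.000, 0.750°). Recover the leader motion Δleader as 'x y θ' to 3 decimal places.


axis x: (138.000 − -2) / (4) = 35.000
axis y: (-8.000 − 2) / (2) = -5.000
axis θ: (0.750 − -1/2) / (1/4) = 5.000

35.000 -5.000 5.000


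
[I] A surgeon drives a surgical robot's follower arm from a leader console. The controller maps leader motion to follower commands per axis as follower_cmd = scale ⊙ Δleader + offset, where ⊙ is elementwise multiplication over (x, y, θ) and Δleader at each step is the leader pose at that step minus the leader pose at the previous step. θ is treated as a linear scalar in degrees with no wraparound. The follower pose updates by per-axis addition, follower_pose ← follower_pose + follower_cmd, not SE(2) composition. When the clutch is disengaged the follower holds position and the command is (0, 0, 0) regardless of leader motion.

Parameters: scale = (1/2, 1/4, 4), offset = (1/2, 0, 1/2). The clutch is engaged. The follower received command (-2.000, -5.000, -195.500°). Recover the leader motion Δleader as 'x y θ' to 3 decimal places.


axis x: (-2.000 − 1/2) / (1/2) = -5.000
axis y: (-5.000 − 0) / (1/4) = -20.000
axis θ: (-195.500 − 1/2) / (4) = -49.000

-5.000 -20.000 -49.000


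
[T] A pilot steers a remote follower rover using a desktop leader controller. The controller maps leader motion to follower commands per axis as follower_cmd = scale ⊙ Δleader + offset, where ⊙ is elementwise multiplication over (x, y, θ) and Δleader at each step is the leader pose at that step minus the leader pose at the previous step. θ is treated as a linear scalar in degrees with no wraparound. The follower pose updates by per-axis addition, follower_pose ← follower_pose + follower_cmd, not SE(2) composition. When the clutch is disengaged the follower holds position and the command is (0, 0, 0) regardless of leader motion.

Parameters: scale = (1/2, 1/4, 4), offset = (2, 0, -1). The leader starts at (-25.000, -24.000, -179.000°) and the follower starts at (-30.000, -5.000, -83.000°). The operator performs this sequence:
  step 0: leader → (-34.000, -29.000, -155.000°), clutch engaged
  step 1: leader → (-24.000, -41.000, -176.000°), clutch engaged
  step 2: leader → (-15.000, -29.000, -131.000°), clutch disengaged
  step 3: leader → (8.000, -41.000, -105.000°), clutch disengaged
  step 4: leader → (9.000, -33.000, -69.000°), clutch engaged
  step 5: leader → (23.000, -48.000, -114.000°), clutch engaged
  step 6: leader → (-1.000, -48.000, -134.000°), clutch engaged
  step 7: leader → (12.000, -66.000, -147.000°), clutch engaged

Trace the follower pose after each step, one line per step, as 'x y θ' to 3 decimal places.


step 0: Δleader=(-9.000, -5.000, 24.000°), engaged; cmd=(-2.500, -1.250, 95.000°) → follower=(-32.500, -6.250, 12.000°)
step 1: Δleader=(10.000, -12.000, -21.000°), engaged; cmd=(7.000, -3.000, -85.000°) → follower=(-25.500, -9.250, -73.000°)
step 2: Δleader=(9.000, 12.000, 45.000°), disengaged; cmd=(0,0,0) → follower holds at (-25.500, -9.250, -73.000°)
step 3: Δleader=(23.000, -12.000, 26.000°), disengaged; cmd=(0,0,0) → follower holds at (-25.500, -9.250, -73.000°)
step 4: Δleader=(1.000, 8.000, 36.000°), engaged; cmd=(2.500, 2.000, 143.000°) → follower=(-23.000, -7.250, 70.000°)
step 5: Δleader=(14.000, -15.000, -45.000°), engaged; cmd=(9.000, -3.750, -181.000°) → follower=(-14.000, -11.000, -111.000°)
step 6: Δleader=(-24.000, 0.000, -20.000°), engaged; cmd=(-10.000, 0.000, -81.000°) → follower=(-24.000, -11.000, -192.000°)
step 7: Δleader=(13.000, -18.000, -13.000°), engaged; cmd=(8.500, -4.500, -53.000°) → follower=(-15.500, -15.500, -245.000°)

-32.500 -6.250 12.000
-25.500 -9.250 -73.000
-25.500 -9.250 -73.000
-25.500 -9.250 -73.000
-23.000 -7.250 70.000
-14.000 -11.000 -111.000
-24.000 -11.000 -192.000
-15.500 -15.500 -245.000


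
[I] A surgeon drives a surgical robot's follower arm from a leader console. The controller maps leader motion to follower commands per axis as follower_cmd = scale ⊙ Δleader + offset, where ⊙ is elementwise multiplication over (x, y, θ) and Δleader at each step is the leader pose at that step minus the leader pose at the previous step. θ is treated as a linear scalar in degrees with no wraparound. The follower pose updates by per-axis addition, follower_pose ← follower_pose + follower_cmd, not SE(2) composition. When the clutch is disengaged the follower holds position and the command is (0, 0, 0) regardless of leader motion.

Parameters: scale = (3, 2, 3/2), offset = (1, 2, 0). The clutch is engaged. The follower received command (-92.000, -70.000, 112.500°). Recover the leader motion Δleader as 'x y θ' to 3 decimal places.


axis x: (-92.000 − 1) / (3) = -31.000
axis y: (-70.000 − 2) / (2) = -36.000
axis θ: (112.500 − 0) / (3/2) = 75.000

-31.000 -36.000 75.000


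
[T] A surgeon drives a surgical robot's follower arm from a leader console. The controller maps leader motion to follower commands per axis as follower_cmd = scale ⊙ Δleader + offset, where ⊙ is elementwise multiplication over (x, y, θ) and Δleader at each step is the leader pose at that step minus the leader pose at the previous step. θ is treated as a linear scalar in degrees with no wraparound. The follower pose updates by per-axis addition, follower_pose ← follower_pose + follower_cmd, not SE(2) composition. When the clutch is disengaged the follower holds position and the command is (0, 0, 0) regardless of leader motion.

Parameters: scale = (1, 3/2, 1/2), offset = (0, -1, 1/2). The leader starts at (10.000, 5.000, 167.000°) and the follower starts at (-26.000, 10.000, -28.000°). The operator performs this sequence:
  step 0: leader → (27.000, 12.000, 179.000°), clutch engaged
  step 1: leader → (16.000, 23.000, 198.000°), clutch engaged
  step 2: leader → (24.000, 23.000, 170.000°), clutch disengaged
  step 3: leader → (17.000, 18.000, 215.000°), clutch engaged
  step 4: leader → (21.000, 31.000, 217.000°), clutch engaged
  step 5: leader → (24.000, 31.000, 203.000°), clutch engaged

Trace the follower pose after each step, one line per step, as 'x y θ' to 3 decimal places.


-9.000 19.500 -21.500
-20.000 35.000 -11.500
-20.000 35.000 -11.500
-27.000 26.500 11.500
-23.000 45.000 13.000
-20.000 44.000 6.500

step 0: Δleader=(17.000, 7.000, 12.000°), engaged; cmd=(17.000, 9.500, 6.500°) → follower=(-9.000, 19.500, -21.500°)
step 1: Δleader=(-11.000, 11.000, 19.000°), engaged; cmd=(-11.000, 15.500, 10.000°) → follower=(-20.000, 35.000, -11.500°)
step 2: Δleader=(8.000, 0.000, -28.000°), disengaged; cmd=(0,0,0) → follower holds at (-20.000, 35.000, -11.500°)
step 3: Δleader=(-7.000, -5.000, 45.000°), engaged; cmd=(-7.000, -8.500, 23.000°) → follower=(-27.000, 26.500, 11.500°)
step 4: Δleader=(4.000, 13.000, 2.000°), engaged; cmd=(4.000, 18.500, 1.500°) → follower=(-23.000, 45.000, 13.000°)
step 5: Δleader=(3.000, 0.000, -14.000°), engaged; cmd=(3.000, -1.000, -6.500°) → follower=(-20.000, 44.000, 6.500°)


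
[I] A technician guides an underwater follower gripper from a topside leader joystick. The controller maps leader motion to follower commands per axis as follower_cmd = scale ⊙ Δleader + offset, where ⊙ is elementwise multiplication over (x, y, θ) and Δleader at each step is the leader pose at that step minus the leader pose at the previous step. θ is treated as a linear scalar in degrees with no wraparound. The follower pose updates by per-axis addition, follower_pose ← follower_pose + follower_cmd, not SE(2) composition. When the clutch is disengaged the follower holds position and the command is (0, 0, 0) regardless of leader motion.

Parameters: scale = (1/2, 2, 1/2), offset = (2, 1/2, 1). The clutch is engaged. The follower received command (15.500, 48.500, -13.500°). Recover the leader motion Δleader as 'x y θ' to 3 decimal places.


27.000 24.000 -29.000

axis x: (15.500 − 2) / (1/2) = 27.000
axis y: (48.500 − 1/2) / (2) = 24.000
axis θ: (-13.500 − 1) / (1/2) = -29.000


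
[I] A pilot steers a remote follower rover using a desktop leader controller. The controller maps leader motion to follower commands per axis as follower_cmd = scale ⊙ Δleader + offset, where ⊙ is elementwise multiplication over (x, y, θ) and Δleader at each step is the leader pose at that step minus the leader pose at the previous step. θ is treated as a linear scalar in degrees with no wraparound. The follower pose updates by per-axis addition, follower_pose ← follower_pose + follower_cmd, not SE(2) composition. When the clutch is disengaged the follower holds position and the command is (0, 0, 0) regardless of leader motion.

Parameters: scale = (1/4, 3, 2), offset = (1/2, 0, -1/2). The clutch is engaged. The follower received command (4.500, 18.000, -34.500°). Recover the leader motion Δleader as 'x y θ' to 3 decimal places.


axis x: (4.500 − 1/2) / (1/4) = 16.000
axis y: (18.000 − 0) / (3) = 6.000
axis θ: (-34.500 − -1/2) / (2) = -17.000

16.000 6.000 -17.000


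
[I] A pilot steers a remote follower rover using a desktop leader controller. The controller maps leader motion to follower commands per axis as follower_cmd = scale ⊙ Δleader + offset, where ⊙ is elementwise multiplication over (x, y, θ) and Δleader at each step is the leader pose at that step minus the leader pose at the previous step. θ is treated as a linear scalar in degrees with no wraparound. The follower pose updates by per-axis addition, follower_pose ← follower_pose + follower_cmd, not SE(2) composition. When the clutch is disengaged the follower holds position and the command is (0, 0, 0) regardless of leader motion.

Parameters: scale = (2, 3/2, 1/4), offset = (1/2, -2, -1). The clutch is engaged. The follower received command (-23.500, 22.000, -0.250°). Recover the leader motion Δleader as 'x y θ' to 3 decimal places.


-12.000 16.000 3.000

axis x: (-23.500 − 1/2) / (2) = -12.000
axis y: (22.000 − -2) / (3/2) = 16.000
axis θ: (-0.250 − -1) / (1/4) = 3.000


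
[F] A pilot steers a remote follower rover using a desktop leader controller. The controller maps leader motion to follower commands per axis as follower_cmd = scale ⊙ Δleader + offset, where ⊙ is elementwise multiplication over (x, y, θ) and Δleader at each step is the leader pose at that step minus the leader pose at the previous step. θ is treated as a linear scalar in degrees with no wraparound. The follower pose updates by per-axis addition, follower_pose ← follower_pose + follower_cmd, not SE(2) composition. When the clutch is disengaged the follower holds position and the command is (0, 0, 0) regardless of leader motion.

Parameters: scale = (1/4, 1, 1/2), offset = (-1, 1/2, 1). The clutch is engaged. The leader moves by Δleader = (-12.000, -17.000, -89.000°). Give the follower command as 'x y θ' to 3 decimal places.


axis x: 1/4·-12.000 + -1 = -4.000
axis y: 1·-17.000 + 1/2 = -16.500
axis θ: 1/2·-89.000 + 1 = -43.500

-4.000 -16.500 -43.500


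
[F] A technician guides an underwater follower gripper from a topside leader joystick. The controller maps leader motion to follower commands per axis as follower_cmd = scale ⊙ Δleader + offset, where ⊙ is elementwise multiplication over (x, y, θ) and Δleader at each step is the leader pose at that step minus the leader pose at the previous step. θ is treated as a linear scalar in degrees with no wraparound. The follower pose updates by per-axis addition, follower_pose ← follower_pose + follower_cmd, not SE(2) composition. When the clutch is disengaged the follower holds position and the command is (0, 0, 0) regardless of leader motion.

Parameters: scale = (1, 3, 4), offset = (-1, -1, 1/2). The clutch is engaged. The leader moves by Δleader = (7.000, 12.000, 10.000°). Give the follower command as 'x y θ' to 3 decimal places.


axis x: 1·7.000 + -1 = 6.000
axis y: 3·12.000 + -1 = 35.000
axis θ: 4·10.000 + 1/2 = 40.500

6.000 35.000 40.500


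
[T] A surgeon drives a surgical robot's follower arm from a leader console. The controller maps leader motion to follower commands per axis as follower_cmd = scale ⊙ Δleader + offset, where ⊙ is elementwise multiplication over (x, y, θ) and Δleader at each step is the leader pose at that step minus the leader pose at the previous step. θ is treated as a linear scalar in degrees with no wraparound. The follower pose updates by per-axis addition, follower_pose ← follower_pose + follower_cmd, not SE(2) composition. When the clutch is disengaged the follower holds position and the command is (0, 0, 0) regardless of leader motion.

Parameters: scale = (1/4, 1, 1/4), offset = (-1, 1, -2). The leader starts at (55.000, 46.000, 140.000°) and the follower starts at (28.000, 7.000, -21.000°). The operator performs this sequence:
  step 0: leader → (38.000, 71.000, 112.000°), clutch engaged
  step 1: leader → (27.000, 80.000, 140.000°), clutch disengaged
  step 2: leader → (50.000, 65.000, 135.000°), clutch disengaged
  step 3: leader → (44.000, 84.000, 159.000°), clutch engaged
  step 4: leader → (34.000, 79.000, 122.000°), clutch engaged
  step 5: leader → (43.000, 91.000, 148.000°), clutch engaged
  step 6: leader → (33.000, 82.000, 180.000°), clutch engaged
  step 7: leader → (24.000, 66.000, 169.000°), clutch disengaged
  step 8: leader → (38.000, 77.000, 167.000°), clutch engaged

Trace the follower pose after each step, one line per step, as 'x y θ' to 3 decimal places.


step 0: Δleader=(-17.000, 25.000, -28.000°), engaged; cmd=(-5.250, 26.000, -9.000°) → follower=(22.750, 33.000, -30.000°)
step 1: Δleader=(-11.000, 9.000, 28.000°), disengaged; cmd=(0,0,0) → follower holds at (22.750, 33.000, -30.000°)
step 2: Δleader=(23.000, -15.000, -5.000°), disengaged; cmd=(0,0,0) → follower holds at (22.750, 33.000, -30.000°)
step 3: Δleader=(-6.000, 19.000, 24.000°), engaged; cmd=(-2.500, 20.000, 4.000°) → follower=(20.250, 53.000, -26.000°)
step 4: Δleader=(-10.000, -5.000, -37.000°), engaged; cmd=(-3.500, -4.000, -11.250°) → follower=(16.750, 49.000, -37.250°)
step 5: Δleader=(9.000, 12.000, 26.000°), engaged; cmd=(1.250, 13.000, 4.500°) → follower=(18.000, 62.000, -32.750°)
step 6: Δleader=(-10.000, -9.000, 32.000°), engaged; cmd=(-3.500, -8.000, 6.000°) → follower=(14.500, 54.000, -26.750°)
step 7: Δleader=(-9.000, -16.000, -11.000°), disengaged; cmd=(0,0,0) → follower holds at (14.500, 54.000, -26.750°)
step 8: Δleader=(14.000, 11.000, -2.000°), engaged; cmd=(2.500, 12.000, -2.500°) → follower=(17.000, 66.000, -29.250°)

22.750 33.000 -30.000
22.750 33.000 -30.000
22.750 33.000 -30.000
20.250 53.000 -26.000
16.750 49.000 -37.250
18.000 62.000 -32.750
14.500 54.000 -26.750
14.500 54.000 -26.750
17.000 66.000 -29.250


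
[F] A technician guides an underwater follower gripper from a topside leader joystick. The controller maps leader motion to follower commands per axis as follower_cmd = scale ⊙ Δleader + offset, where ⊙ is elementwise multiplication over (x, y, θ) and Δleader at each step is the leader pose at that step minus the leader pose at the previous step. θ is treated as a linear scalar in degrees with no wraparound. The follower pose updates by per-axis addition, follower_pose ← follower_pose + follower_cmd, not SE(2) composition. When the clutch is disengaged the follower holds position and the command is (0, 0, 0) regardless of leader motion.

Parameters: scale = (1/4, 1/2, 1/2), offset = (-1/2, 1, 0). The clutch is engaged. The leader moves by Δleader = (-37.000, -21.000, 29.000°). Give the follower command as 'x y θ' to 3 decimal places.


axis x: 1/4·-37.000 + -1/2 = -9.750
axis y: 1/2·-21.000 + 1 = -9.500
axis θ: 1/2·29.000 + 0 = 14.500

-9.750 -9.500 14.500


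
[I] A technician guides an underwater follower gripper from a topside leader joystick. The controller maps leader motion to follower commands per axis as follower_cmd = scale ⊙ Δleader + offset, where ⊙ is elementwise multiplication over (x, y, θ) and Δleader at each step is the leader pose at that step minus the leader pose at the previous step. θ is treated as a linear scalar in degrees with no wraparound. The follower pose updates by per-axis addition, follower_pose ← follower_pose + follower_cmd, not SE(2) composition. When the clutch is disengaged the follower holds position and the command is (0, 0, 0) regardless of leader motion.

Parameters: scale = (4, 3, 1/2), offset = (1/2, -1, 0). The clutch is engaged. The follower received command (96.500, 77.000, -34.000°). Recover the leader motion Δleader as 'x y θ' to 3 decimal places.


24.000 26.000 -68.000

axis x: (96.500 − 1/2) / (4) = 24.000
axis y: (77.000 − -1) / (3) = 26.000
axis θ: (-34.000 − 0) / (1/2) = -68.000


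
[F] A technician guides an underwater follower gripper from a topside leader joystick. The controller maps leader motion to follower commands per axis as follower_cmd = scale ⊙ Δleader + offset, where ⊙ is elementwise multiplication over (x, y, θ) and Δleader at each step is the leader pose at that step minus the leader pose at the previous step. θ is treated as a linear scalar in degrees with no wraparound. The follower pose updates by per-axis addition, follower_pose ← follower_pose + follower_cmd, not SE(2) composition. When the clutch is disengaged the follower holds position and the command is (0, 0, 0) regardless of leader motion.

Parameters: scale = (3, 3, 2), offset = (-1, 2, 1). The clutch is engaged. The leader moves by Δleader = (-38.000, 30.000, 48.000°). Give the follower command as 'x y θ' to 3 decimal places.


-115.000 92.000 97.000

axis x: 3·-38.000 + -1 = -115.000
axis y: 3·30.000 + 2 = 92.000
axis θ: 2·48.000 + 1 = 97.000


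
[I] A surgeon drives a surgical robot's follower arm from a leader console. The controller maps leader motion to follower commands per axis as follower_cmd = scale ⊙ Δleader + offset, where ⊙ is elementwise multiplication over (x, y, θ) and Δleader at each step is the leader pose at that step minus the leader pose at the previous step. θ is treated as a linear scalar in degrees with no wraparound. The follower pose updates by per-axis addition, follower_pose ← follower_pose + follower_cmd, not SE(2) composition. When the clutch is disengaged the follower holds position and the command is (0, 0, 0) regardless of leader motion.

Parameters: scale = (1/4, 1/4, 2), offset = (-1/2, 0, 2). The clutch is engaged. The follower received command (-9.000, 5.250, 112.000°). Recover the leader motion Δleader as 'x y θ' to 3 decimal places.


axis x: (-9.000 − -1/2) / (1/4) = -34.000
axis y: (5.250 − 0) / (1/4) = 21.000
axis θ: (112.000 − 2) / (2) = 55.000

-34.000 21.000 55.000


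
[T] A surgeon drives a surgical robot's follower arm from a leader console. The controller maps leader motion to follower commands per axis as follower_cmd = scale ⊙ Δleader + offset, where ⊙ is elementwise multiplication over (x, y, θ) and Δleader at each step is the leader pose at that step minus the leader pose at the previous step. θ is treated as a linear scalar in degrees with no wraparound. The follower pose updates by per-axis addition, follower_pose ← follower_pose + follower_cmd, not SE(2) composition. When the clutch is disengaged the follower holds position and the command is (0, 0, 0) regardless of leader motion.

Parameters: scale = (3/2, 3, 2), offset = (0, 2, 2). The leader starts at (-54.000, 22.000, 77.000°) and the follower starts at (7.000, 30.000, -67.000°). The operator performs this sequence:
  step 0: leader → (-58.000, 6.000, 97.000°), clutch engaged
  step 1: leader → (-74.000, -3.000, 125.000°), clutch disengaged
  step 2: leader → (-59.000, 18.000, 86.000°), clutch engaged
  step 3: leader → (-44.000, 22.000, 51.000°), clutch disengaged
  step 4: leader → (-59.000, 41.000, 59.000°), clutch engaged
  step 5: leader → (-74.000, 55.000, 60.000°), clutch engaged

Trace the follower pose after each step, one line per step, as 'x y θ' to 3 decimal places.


step 0: Δleader=(-4.000, -16.000, 20.000°), engaged; cmd=(-6.000, -46.000, 42.000°) → follower=(1.000, -16.000, -25.000°)
step 1: Δleader=(-16.000, -9.000, 28.000°), disengaged; cmd=(0,0,0) → follower holds at (1.000, -16.000, -25.000°)
step 2: Δleader=(15.000, 21.000, -39.000°), engaged; cmd=(22.500, 65.000, -76.000°) → follower=(23.500, 49.000, -101.000°)
step 3: Δleader=(15.000, 4.000, -35.000°), disengaged; cmd=(0,0,0) → follower holds at (23.500, 49.000, -101.000°)
step 4: Δleader=(-15.000, 19.000, 8.000°), engaged; cmd=(-22.500, 59.000, 18.000°) → follower=(1.000, 108.000, -83.000°)
step 5: Δleader=(-15.000, 14.000, 1.000°), engaged; cmd=(-22.500, 44.000, 4.000°) → follower=(-21.500, 152.000, -79.000°)

1.000 -16.000 -25.000
1.000 -16.000 -25.000
23.500 49.000 -101.000
23.500 49.000 -101.000
1.000 108.000 -83.000
-21.500 152.000 -79.000


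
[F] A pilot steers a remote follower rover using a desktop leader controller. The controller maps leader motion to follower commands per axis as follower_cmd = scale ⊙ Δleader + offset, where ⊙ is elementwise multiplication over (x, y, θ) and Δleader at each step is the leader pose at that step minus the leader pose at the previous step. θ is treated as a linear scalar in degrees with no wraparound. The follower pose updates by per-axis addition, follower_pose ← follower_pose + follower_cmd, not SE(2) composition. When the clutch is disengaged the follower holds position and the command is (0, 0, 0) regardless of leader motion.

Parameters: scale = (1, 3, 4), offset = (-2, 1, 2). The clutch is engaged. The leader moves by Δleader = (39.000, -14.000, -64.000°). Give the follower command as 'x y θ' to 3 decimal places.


axis x: 1·39.000 + -2 = 37.000
axis y: 3·-14.000 + 1 = -41.000
axis θ: 4·-64.000 + 2 = -254.000

37.000 -41.000 -254.000


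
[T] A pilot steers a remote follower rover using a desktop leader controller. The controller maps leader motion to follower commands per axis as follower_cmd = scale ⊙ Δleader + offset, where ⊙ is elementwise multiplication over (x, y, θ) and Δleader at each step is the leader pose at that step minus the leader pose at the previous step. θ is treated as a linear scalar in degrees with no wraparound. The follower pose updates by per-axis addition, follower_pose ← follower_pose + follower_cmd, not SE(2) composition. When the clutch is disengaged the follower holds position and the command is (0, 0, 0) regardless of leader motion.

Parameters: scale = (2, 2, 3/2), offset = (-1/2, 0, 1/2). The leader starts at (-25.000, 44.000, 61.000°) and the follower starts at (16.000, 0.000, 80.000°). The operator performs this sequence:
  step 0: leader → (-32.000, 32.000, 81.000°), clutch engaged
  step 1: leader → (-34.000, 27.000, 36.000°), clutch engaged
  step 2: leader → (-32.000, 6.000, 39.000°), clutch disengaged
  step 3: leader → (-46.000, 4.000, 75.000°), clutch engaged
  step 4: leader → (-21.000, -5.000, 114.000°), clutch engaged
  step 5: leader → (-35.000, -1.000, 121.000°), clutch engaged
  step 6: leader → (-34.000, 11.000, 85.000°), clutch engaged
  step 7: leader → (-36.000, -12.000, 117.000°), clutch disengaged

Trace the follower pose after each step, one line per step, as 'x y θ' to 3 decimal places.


1.500 -24.000 110.500
-3.000 -34.000 43.500
-3.000 -34.000 43.500
-31.500 -38.000 98.000
18.000 -56.000 157.000
-10.500 -48.000 168.000
-9.000 -24.000 114.500
-9.000 -24.000 114.500

step 0: Δleader=(-7.000, -12.000, 20.000°), engaged; cmd=(-14.500, -24.000, 30.500°) → follower=(1.500, -24.000, 110.500°)
step 1: Δleader=(-2.000, -5.000, -45.000°), engaged; cmd=(-4.500, -10.000, -67.000°) → follower=(-3.000, -34.000, 43.500°)
step 2: Δleader=(2.000, -21.000, 3.000°), disengaged; cmd=(0,0,0) → follower holds at (-3.000, -34.000, 43.500°)
step 3: Δleader=(-14.000, -2.000, 36.000°), engaged; cmd=(-28.500, -4.000, 54.500°) → follower=(-31.500, -38.000, 98.000°)
step 4: Δleader=(25.000, -9.000, 39.000°), engaged; cmd=(49.500, -18.000, 59.000°) → follower=(18.000, -56.000, 157.000°)
step 5: Δleader=(-14.000, 4.000, 7.000°), engaged; cmd=(-28.500, 8.000, 11.000°) → follower=(-10.500, -48.000, 168.000°)
step 6: Δleader=(1.000, 12.000, -36.000°), engaged; cmd=(1.500, 24.000, -53.500°) → follower=(-9.000, -24.000, 114.500°)
step 7: Δleader=(-2.000, -23.000, 32.000°), disengaged; cmd=(0,0,0) → follower holds at (-9.000, -24.000, 114.500°)


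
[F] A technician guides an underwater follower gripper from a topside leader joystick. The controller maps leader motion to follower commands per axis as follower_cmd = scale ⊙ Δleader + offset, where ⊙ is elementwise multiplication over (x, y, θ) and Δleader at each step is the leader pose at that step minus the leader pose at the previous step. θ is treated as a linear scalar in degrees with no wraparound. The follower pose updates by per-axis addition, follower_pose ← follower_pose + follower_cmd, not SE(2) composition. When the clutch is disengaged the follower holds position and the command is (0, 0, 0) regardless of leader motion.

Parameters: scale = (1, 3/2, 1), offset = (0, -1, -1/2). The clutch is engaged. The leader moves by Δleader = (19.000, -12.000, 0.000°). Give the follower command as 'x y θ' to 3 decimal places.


axis x: 1·19.000 + 0 = 19.000
axis y: 3/2·-12.000 + -1 = -19.000
axis θ: 1·0.000 + -1/2 = -0.500

19.000 -19.000 -0.500


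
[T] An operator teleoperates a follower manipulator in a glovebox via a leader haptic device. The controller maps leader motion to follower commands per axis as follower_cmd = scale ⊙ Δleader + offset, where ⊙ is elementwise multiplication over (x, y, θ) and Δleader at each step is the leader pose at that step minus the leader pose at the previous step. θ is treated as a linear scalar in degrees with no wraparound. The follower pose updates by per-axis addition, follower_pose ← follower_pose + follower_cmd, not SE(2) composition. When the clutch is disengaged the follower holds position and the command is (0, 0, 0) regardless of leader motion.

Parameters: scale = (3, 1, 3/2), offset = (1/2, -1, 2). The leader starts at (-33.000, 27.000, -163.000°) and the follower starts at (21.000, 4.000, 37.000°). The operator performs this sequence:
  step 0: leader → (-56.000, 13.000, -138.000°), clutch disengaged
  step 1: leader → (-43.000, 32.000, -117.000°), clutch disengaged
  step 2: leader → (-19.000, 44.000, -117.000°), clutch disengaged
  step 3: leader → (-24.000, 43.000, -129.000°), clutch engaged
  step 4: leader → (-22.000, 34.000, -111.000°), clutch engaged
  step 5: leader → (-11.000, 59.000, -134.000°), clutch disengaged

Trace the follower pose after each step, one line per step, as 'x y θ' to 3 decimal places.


21.000 4.000 37.000
21.000 4.000 37.000
21.000 4.000 37.000
6.500 2.000 21.000
13.000 -8.000 50.000
13.000 -8.000 50.000

step 0: Δleader=(-23.000, -14.000, 25.000°), disengaged; cmd=(0,0,0) → follower holds at (21.000, 4.000, 37.000°)
step 1: Δleader=(13.000, 19.000, 21.000°), disengaged; cmd=(0,0,0) → follower holds at (21.000, 4.000, 37.000°)
step 2: Δleader=(24.000, 12.000, 0.000°), disengaged; cmd=(0,0,0) → follower holds at (21.000, 4.000, 37.000°)
step 3: Δleader=(-5.000, -1.000, -12.000°), engaged; cmd=(-14.500, -2.000, -16.000°) → follower=(6.500, 2.000, 21.000°)
step 4: Δleader=(2.000, -9.000, 18.000°), engaged; cmd=(6.500, -10.000, 29.000°) → follower=(13.000, -8.000, 50.000°)
step 5: Δleader=(11.000, 25.000, -23.000°), disengaged; cmd=(0,0,0) → follower holds at (13.000, -8.000, 50.000°)


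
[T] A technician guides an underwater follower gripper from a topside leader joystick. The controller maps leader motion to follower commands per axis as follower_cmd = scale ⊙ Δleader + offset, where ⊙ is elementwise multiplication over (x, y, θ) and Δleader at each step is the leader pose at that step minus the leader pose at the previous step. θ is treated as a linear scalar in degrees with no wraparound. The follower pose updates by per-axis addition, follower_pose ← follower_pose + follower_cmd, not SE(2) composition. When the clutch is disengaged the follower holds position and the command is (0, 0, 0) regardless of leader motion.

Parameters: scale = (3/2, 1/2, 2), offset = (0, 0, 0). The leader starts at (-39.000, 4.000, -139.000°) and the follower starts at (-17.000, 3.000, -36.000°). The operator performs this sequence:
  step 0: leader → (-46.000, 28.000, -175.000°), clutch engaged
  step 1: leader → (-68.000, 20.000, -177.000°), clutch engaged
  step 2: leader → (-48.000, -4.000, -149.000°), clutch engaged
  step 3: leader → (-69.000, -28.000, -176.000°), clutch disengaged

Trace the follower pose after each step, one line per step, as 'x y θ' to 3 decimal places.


-27.500 15.000 -108.000
-60.500 11.000 -112.000
-30.500 -1.000 -56.000
-30.500 -1.000 -56.000

step 0: Δleader=(-7.000, 24.000, -36.000°), engaged; cmd=(-10.500, 12.000, -72.000°) → follower=(-27.500, 15.000, -108.000°)
step 1: Δleader=(-22.000, -8.000, -2.000°), engaged; cmd=(-33.000, -4.000, -4.000°) → follower=(-60.500, 11.000, -112.000°)
step 2: Δleader=(20.000, -24.000, 28.000°), engaged; cmd=(30.000, -12.000, 56.000°) → follower=(-30.500, -1.000, -56.000°)
step 3: Δleader=(-21.000, -24.000, -27.000°), disengaged; cmd=(0,0,0) → follower holds at (-30.500, -1.000, -56.000°)


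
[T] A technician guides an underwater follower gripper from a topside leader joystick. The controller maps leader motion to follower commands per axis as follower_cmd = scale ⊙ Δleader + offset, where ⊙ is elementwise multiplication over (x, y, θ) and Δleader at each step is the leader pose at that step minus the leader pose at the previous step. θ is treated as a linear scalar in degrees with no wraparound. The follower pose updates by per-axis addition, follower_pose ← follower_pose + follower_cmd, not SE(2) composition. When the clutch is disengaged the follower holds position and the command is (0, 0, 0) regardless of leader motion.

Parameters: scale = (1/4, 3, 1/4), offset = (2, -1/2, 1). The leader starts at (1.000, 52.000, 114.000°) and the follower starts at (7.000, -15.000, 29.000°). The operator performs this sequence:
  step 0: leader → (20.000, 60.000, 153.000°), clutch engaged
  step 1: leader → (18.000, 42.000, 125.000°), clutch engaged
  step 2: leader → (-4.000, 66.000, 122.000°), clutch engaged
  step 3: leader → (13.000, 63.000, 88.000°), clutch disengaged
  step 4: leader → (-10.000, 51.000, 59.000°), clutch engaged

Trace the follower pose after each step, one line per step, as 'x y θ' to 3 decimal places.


step 0: Δleader=(19.000, 8.000, 39.000°), engaged; cmd=(6.750, 23.500, 10.750°) → follower=(13.750, 8.500, 39.750°)
step 1: Δleader=(-2.000, -18.000, -28.000°), engaged; cmd=(1.500, -54.500, -6.000°) → follower=(15.250, -46.000, 33.750°)
step 2: Δleader=(-22.000, 24.000, -3.000°), engaged; cmd=(-3.500, 71.500, 0.250°) → follower=(11.750, 25.500, 34.000°)
step 3: Δleader=(17.000, -3.000, -34.000°), disengaged; cmd=(0,0,0) → follower holds at (11.750, 25.500, 34.000°)
step 4: Δleader=(-23.000, -12.000, -29.000°), engaged; cmd=(-3.750, -36.500, -6.250°) → follower=(8.000, -11.000, 27.750°)

13.750 8.500 39.750
15.250 -46.000 33.750
11.750 25.500 34.000
11.750 25.500 34.000
8.000 -11.000 27.750


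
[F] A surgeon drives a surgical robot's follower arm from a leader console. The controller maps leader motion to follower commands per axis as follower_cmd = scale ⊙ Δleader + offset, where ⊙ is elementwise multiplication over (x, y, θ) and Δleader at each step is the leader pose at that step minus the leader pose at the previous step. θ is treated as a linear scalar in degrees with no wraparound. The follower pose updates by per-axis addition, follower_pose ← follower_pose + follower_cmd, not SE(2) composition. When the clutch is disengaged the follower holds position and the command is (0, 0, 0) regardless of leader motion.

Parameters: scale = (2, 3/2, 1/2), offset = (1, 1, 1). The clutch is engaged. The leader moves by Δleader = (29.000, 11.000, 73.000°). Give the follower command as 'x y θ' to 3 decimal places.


axis x: 2·29.000 + 1 = 59.000
axis y: 3/2·11.000 + 1 = 17.500
axis θ: 1/2·73.000 + 1 = 37.500

59.000 17.500 37.500


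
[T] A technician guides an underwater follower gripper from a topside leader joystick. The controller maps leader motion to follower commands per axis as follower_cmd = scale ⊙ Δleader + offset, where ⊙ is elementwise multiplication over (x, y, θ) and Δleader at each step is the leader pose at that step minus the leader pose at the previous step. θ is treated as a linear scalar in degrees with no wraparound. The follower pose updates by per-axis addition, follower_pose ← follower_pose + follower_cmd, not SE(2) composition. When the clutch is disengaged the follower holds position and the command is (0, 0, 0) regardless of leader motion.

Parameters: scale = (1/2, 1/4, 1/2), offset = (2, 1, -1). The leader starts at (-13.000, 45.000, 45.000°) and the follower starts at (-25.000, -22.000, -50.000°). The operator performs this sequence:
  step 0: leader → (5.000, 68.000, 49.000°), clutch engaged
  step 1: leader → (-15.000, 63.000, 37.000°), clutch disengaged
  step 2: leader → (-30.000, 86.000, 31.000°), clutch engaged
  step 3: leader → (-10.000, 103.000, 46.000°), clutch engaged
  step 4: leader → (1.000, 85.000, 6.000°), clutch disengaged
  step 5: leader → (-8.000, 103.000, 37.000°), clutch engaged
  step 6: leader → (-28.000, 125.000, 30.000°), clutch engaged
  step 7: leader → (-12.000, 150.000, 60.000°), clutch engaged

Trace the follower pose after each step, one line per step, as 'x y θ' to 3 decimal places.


-14.000 -15.250 -49.000
-14.000 -15.250 -49.000
-19.500 -8.500 -53.000
-7.500 -3.250 -46.500
-7.500 -3.250 -46.500
-10.000 2.250 -32.000
-18.000 8.750 -36.500
-8.000 16.000 -22.500

step 0: Δleader=(18.000, 23.000, 4.000°), engaged; cmd=(11.000, 6.750, 1.000°) → follower=(-14.000, -15.250, -49.000°)
step 1: Δleader=(-20.000, -5.000, -12.000°), disengaged; cmd=(0,0,0) → follower holds at (-14.000, -15.250, -49.000°)
step 2: Δleader=(-15.000, 23.000, -6.000°), engaged; cmd=(-5.500, 6.750, -4.000°) → follower=(-19.500, -8.500, -53.000°)
step 3: Δleader=(20.000, 17.000, 15.000°), engaged; cmd=(12.000, 5.250, 6.500°) → follower=(-7.500, -3.250, -46.500°)
step 4: Δleader=(11.000, -18.000, -40.000°), disengaged; cmd=(0,0,0) → follower holds at (-7.500, -3.250, -46.500°)
step 5: Δleader=(-9.000, 18.000, 31.000°), engaged; cmd=(-2.500, 5.500, 14.500°) → follower=(-10.000, 2.250, -32.000°)
step 6: Δleader=(-20.000, 22.000, -7.000°), engaged; cmd=(-8.000, 6.500, -4.500°) → follower=(-18.000, 8.750, -36.500°)
step 7: Δleader=(16.000, 25.000, 30.000°), engaged; cmd=(10.000, 7.250, 14.000°) → follower=(-8.000, 16.000, -22.500°)


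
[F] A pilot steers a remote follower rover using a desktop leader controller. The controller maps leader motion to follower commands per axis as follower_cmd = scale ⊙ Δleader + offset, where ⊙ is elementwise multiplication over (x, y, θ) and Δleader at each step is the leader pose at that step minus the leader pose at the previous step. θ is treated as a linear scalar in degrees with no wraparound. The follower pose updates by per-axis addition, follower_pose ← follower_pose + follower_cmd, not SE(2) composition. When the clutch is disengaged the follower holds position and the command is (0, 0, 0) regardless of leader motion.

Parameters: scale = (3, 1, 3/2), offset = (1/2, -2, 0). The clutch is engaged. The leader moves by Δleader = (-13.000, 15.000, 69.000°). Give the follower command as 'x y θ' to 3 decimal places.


axis x: 3·-13.000 + 1/2 = -38.500
axis y: 1·15.000 + -2 = 13.000
axis θ: 3/2·69.000 + 0 = 103.500

-38.500 13.000 103.500
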